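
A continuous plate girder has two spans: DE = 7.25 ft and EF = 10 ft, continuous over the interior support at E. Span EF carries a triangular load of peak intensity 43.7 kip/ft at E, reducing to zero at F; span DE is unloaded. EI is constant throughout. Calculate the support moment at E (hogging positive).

Insert a hinge at E; M_E is the redundant, and each span becomes simply supported.
Rotations at E on the released spans (each span's end-slope, ×1/EI):
  span EF: triangular load, peak 43.7: w₀L³/(45EI) = 971.1/EI
  relative rotation θ_0 = (0 + 971.1)/EI = 971.1/EI
A unit hogging moment at E produces rotation L₁/(3EI) + L₂/(3EI) = 5.75/EI.
Slope continuity at E: θ_0 = M_E·5.75/EI, so M_E = 971.1/5.75 = 168.9 kip·ft (hogging).

M_E = 168.9 kip·ft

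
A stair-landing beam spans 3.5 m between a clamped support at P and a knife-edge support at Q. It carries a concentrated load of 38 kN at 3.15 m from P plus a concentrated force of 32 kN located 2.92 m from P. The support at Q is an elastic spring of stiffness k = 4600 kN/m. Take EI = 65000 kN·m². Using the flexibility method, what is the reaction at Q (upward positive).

Release the roller at Q. Primary structure: cantilever fixed at P.
Downward deflection at the released point Q due to the loads:
  point load 38 at a = 3.15: Pa²(3L − a)/(6EI) = 461.9/EI
  point load 32 at a = 2.92: Pa²(3L − a)/(6EI) = 344.7/EI
  δ_0 = 806.6/EI
Flexibility coefficient — unit upward force at Q: δ_{QQ} = L³/(3EI) = 14.29/EI.
With EI = 65000 kN·m²: δ_0 = 0.012409 m and δ_{QQ} = 0.00022 m/kN.
Compatibility — the spring shortens by R_Q/k under the reaction it provides: δ_0 − R_Q·δ_{QQ} = R_Q/k. With 1/k = 0.000217 m/kN, R_Q = δ_0 / (δ_{QQ} + 1/k) = 0.012409 / (0.00022 + 0.000217) = 28.38 kN.

R_Q = 28.38 kN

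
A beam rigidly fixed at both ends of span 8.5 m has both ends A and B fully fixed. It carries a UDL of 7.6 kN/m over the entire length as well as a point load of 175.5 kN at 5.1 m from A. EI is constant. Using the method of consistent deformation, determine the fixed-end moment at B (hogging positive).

M_B = 260.6 kN·m

Take the two fixed-end moments M_A, M_B as redundants; the released structure is the simple span AB.
Simple-span end rotations at A and B under the given loads:
  at A: UDL 7.6: wL³/(24EI) = 194.5/EI
  at B: UDL 7.6: wL³/(24EI) = 194.5/EI
  at A: point load 175.5 at a = 5.1: Pab(L + b)/(6LEI) = 710.1/EI
  at B: point load 175.5 at a = 5.1: Pab(L + a)/(6LEI) = 811.5/EI
  θ_A0 = 904.5/EI,  θ_B0 = 1006/EI
Flexibility coefficients: a unit moment at one end gives L/(3EI) there and L/(6EI) at the far end, so f₁₁ = f₂₂ = 2.833/EI and f₁₂ = f₂₁ = 1.417/EI.
Compatibility — zero rotation at each built-in end:
  2.833 M_A + 1.417 M_B = 904.5
  1.417 M_A + 2.833 M_B = 1006
Solving the pair gives M_A = 189 kN·m and M_B = 260.6 kN·m (hogging).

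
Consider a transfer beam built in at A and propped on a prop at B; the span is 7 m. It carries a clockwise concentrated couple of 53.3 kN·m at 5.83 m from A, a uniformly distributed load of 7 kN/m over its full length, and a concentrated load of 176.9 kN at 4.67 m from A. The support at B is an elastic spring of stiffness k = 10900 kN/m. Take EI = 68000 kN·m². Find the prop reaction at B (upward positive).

Release the roller at B. Primary structure: cantilever fixed at A.
Primary-structure tip deflection at B by superposition:
  clockwise couple 53.3 at a = 5.83: M₀a(2L − a)/(2EI) = 1269/EI
  UDL 7: wL⁴/(8EI) = 2101/EI
  point load 176.9 at a = 4.67: Pa²(3L − a)/(6EI) = 10500/EI
  δ_0 = 13870/EI
Tip deflection under a unit load at B: L³/(3EI) = 114.3/EI.
With EI = 68000 kN·m²: δ_0 = 0.20398 m and δ_{BB} = 0.001681 m/kN.
Compatibility — the spring shortens by R_B/k under the reaction it provides: δ_0 − R_B·δ_{BB} = R_B/k. With 1/k = 0.000092 m/kN, R_B = δ_0 / (δ_{BB} + 1/k) = 0.20398 / (0.001681 + 0.000092) = 115 kN.

R_B = 115 kN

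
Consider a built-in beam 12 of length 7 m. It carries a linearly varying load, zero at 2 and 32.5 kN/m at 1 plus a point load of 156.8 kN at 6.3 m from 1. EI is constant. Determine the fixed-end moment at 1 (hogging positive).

Release both end moments; the primary structure is a simply-supported span 12 with redundants M_1 and M_2.
Simple-span end rotations at 1 and 2 under the given loads:
  at 1: triangular load, peak 32.5: w₀L³/(45EI) = 247.7/EI
  at 2: triangular load, peak 32.5: 7w₀L³/(360EI) = 216.8/EI
  at 1: point load 156.8 at a = 6.3: Pab(L + b)/(6LEI) = 126.8/EI
  at 2: point load 156.8 at a = 6.3: Pab(L + a)/(6LEI) = 219/EI
  θ_10 = 374.5/EI,  θ_20 = 435.7/EI
Flexibility coefficients: a unit moment at one end gives L/(3EI) there and L/(6EI) at the far end, so f₁₁ = f₂₂ = 2.333/EI and f₁₂ = f₂₁ = 1.167/EI.
Compatibility — zero rotation at each built-in end:
  2.333 M_1 + 1.167 M_2 = 374.5
  1.167 M_1 + 2.333 M_2 = 435.7
Solving the pair gives M_1 = 89.5 kN·m and M_2 = 142 kN·m (hogging).

M_1 = 89.5 kN·m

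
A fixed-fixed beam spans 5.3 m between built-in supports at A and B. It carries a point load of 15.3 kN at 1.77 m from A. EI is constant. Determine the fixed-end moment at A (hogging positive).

Release both end moments; the primary structure is a simply-supported span AB with redundants M_A and M_B.
End rotations of the released simple span under the applied load (×1/EI):
  at A: point load 15.3 at a = 1.77: Pab(L + b)/(6LEI) = 26.54/EI
  at B: point load 15.3 at a = 1.77: Pab(L + a)/(6LEI) = 21.25/EI
  θ_A0 = 26.54/EI,  θ_B0 = 21.25/EI
Flexibility coefficients: a unit moment at one end gives L/(3EI) there and L/(6EI) at the far end, so f₁₁ = f₂₂ = 1.767/EI and f₁₂ = f₂₁ = 0.8833/EI.
Compatibility — zero rotation at each built-in end:
  1.767 M_A + 0.8833 M_B = 26.54
  0.8833 M_A + 1.767 M_B = 21.25
Solving the pair gives M_A = 12.01 kN·m and M_B = 6.024 kN·m (hogging).

M_A = 12.01 kN·m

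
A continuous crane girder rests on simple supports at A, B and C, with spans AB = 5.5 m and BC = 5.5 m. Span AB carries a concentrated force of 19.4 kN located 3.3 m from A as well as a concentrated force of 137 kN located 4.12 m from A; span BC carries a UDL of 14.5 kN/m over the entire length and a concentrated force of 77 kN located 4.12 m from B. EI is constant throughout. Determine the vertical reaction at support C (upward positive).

Insert a hinge at B; M_B is the redundant, and each span becomes simply supported.
Discontinuity in slope at B on the released structure — sum the simple-span end rotations:
  span AB: point load 19.4 at a = 3.3: Pab(L + a)/(6LEI) = 37.56/EI
  span AB: point load 137 at a = 4.12: Pab(L + a)/(6LEI) = 227.1/EI
  span BC: UDL 14.5: wL³/(24EI) = 100.5/EI
  span BC: point load 77 at a = 4.12: Pab(L + b)/(6LEI) = 91.27/EI
  relative rotation θ_0 = (264.6 + 191.8)/EI = 456.4/EI
A unit hogging moment at B produces rotation L₁/(3EI) + L₂/(3EI) = 3.667/EI.
Slope continuity at B: θ_0 = M_B·3.667/EI, so M_B = 456.4/3.667 = 124.5 kN·m (hogging).
Span BC, ΣM about C: R_B^{BC}·5.5 = 325.6 + 124.5, so R_B^{BC} = 81.83 kN and R_C = 156.8 − 81.83 = 74.92 kN.

R_C = 74.92 kN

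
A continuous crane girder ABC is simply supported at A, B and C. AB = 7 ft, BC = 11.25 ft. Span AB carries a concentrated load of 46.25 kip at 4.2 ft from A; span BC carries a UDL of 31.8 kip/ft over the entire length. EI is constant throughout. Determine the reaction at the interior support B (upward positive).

R_B = 284 kip

Insert a hinge at B; M_B is the redundant, and each span becomes simply supported.
End slopes at the hinge B, treating each span as simply supported:
  span AB: point load 46.25 at a = 4.2: Pab(L + a)/(6LEI) = 145/EI
  span BC: UDL 31.8: wL³/(24EI) = 1887/EI
  relative rotation θ_0 = (145 + 1887)/EI = 2032/EI
A unit hogging moment at B produces rotation L₁/(3EI) + L₂/(3EI) = 6.083/EI.
Slope continuity at B: θ_0 = M_B·6.083/EI, so M_B = 2032/6.083 = 334 kip·ft (hogging).
Span AB, ΣM about A with M_B applied at B: R_B^{AB}·7 = 194.2 + 334, so R_B^{AB} = 75.46 kip and R_A = 46.25 − 75.46 = -29.21 kip.
Span BC, ΣM about C: R_B^{BC}·11.25 = 2012 + 334, so R_B^{BC} = 208.6 kip and R_C = 357.8 − 208.6 = 149.2 kip.
R_B = 75.46 + 208.6 = 284 kip.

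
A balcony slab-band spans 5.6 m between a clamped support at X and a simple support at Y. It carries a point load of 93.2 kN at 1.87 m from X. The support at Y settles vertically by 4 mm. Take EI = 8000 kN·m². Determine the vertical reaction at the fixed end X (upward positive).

R_X = 79.89 kN

Remove the prop at Y; the released (primary) structure is a cantilever built in at X.
Downward deflection at the released point Y due to the loads:
  point load 93.2 at a = 1.87: Pa²(3L − a)/(6EI) = 811/EI
Tip deflection under a unit load at Y: L³/(3EI) = 58.54/EI.
With EI = 8000 kN·m²: δ_0 = 0.10137 m and δ_{YY} = 0.007317 m/kN.
Compatibility — the beam at Y must follow the support down by 0.004 m: δ_0 − R_Y·δ_{YY} = 0.004, so R_Y = (0.10137 − 0.004)/0.007317 = 13.31 kN.
Vertical equilibrium: R_X = ΣP − R_Y = 93.2 − 13.31 = 79.89 kN.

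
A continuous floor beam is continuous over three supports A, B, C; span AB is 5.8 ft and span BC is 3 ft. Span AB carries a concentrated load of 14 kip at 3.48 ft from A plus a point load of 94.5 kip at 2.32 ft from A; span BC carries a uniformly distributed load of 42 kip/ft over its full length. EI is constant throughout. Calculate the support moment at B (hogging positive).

M_B = 87.07 kip·ft

Take M_B as the redundant. Released structure: two simple spans AB and BC with a hinge at B.
Discontinuity in slope at B on the released structure — sum the simple-span end rotations:
  span AB: point load 14 at a = 3.48: Pab(L + a)/(6LEI) = 30.14/EI
  span AB: point load 94.5 at a = 2.32: Pab(L + a)/(6LEI) = 178/EI
  span BC: UDL 42: wL³/(24EI) = 47.25/EI
  relative rotation θ_0 = (208.2 + 47.25)/EI = 255.4/EI
A unit hogging moment at B produces rotation L₁/(3EI) + L₂/(3EI) = 2.933/EI.
Slope continuity at B: θ_0 = M_B·2.933/EI, so M_B = 255.4/2.933 = 87.07 kip·ft (hogging).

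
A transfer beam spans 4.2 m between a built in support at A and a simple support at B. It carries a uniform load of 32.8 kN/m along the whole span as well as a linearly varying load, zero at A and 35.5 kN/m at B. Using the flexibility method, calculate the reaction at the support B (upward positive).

Release the roller at B. Primary structure: cantilever fixed at A.
Primary-structure tip deflection at B by superposition:
  UDL 32.8: wL⁴/(8EI) = 1276/EI
  triangular load, peak 35.5 at the free end: 11w₀L⁴/(120EI) = 1013/EI
  δ_0 = 2288/EI
Flexibility coefficient — unit upward force at B: δ_{BB} = L³/(3EI) = 24.7/EI.
The prop prevents deflection at B: R_B = δ_0/δ_{BB} = 2288/24.7 = 92.66 kN.

R_B = 92.66 kN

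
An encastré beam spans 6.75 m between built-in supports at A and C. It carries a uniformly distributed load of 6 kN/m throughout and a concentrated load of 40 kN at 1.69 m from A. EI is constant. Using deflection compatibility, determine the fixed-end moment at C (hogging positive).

Take the two fixed-end moments M_A, M_C as redundants; the released structure is the simple span AC.
Simple-span end rotations at A and C under the given loads:
  at A: UDL 6: wL³/(24EI) = 76.89/EI
  at C: UDL 6: wL³/(24EI) = 76.89/EI
  at A: point load 40 at a = 1.69: Pab(L + b)/(6LEI) = 99.75/EI
  at C: point load 40 at a = 1.69: Pab(L + a)/(6LEI) = 71.28/EI
  θ_A0 = 176.6/EI,  θ_C0 = 148.2/EI
Flexibility coefficients: a unit moment at one end gives L/(3EI) there and L/(6EI) at the far end, so f₁₁ = f₂₂ = 2.25/EI and f₁₂ = f₂₁ = 1.125/EI.
Compatibility — zero rotation at each built-in end:
  2.25 M_A + 1.125 M_C = 176.6
  1.125 M_A + 2.25 M_C = 148.2
Solving the pair gives M_A = 60.77 kN·m and M_C = 35.47 kN·m (hogging).

M_C = 35.47 kN·m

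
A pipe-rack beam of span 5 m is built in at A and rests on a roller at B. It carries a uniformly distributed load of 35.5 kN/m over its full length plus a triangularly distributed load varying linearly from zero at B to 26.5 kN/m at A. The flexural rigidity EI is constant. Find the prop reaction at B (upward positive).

R_B = 79.81 kN

Release the roller at B. Primary structure: cantilever fixed at A.
Free-end deflection of the primary structure under the applied loading (downward +):
  UDL 35.5: wL⁴/(8EI) = 2773/EI
  triangular load, peak 26.5 at the fixed end: w₀L⁴/(30EI) = 552.1/EI
  δ_0 = 3326/EI
Tip deflection under a unit load at B: L³/(3EI) = 41.67/EI.
The prop prevents deflection at B: R_B = δ_0/δ_{BB} = 3326/41.67 = 79.81 kN.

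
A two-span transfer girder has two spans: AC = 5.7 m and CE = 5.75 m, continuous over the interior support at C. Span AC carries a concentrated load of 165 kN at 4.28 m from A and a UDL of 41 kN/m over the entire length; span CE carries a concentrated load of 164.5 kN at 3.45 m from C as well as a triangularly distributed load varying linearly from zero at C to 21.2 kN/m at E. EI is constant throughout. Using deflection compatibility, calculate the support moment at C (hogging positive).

M_C = 259.9 kN·m

Insert a hinge at C; M_C is the redundant, and each span becomes simply supported.
Discontinuity in slope at C on the released structure — sum the simple-span end rotations:
  span AC: point load 165 at a = 4.28: Pab(L + a)/(6LEI) = 292.6/EI
  span AC: UDL 41: wL³/(24EI) = 316.4/EI
  span CE: point load 164.5 at a = 3.45: Pab(L + b)/(6LEI) = 304.6/EI
  span CE: triangular load, peak 21.2: 7w₀L³/(360EI) = 78.37/EI
  relative rotation θ_0 = (609 + 382.9)/EI = 991.9/EI
A unit hogging moment at C produces rotation L₁/(3EI) + L₂/(3EI) = 3.817/EI.
Slope continuity at C: θ_0 = M_C·3.817/EI, so M_C = 991.9/3.817 = 259.9 kN·m (hogging).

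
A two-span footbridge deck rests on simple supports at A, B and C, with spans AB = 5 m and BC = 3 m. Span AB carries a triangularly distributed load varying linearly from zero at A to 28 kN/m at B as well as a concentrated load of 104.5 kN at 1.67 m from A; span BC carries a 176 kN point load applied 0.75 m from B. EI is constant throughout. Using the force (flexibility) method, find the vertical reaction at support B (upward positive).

Insert a hinge at B; M_B is the redundant, and each span becomes simply supported.
End slopes at the hinge B, treating each span as simply supported:
  span AB: triangular load, peak 28: w₀L³/(45EI) = 77.78/EI
  span AB: point load 104.5 at a = 1.67: Pab(L + a)/(6LEI) = 129.2/EI
  span BC: point load 176 at a = 0.75: Pab(L + b)/(6LEI) = 86.62/EI
  relative rotation θ_0 = (207 + 86.62)/EI = 293.6/EI
A unit hogging moment at B produces rotation L₁/(3EI) + L₂/(3EI) = 2.667/EI.
Slope continuity at B: θ_0 = M_B·2.667/EI, so M_B = 293.6/2.667 = 110.1 kN·m (hogging).
Span AB, ΣM about A with M_B applied at B: R_B^{AB}·5 = 407.8 + 110.1, so R_B^{AB} = 103.6 kN and R_A = 174.5 − 103.6 = 70.91 kN.
Span BC, ΣM about C: R_B^{BC}·3 = 396 + 110.1, so R_B^{BC} = 168.7 kN and R_C = 176 − 168.7 = 7.299 kN.
R_B = 103.6 + 168.7 = 272.3 kN.

R_B = 272.3 kN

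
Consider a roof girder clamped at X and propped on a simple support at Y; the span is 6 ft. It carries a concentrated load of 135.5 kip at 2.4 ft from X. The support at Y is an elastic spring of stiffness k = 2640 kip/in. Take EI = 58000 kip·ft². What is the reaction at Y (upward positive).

Remove the prop at Y; the released (primary) structure is a cantilever built in at X.
Free-end deflection of the primary structure under the applied loading (downward +):
  point load 135.5 at a = 2.4: Pa²(3L − a)/(6EI) = 2029/EI
Tip deflection under a unit load at Y: L³/(3EI) = 72/EI.
With EI = 58000 kip·ft²: δ_0 = 0.034987 ft and δ_{YY} = 0.001241 ft/kip.
Compatibility — the spring shortens by R_Y/k under the reaction it provides: δ_0 − R_Y·δ_{YY} = R_Y/k. With 1/k = 1/(2640×12) ft/kip = 0.000032 ft/kip, R_Y = δ_0 / (δ_{YY} + 1/k) = 0.034987 / (0.001241 + 0.000032) = 27.49 kip.

R_Y = 27.49 kip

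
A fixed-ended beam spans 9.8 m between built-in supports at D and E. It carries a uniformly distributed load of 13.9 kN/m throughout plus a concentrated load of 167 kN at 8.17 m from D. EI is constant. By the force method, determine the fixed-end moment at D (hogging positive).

M_D = 149 kN·m

Release both end moments; the primary structure is a simply-supported span DE with redundants M_D and M_E.
Simple-span end rotations at D and E under the given loads:
  at D: UDL 13.9: wL³/(24EI) = 545.1/EI
  at E: UDL 13.9: wL³/(24EI) = 545.1/EI
  at D: point load 167 at a = 8.17: Pab(L + b)/(6LEI) = 432.3/EI
  at E: point load 167 at a = 8.17: Pab(L + a)/(6LEI) = 679.7/EI
  θ_D0 = 977.4/EI,  θ_E0 = 1225/EI
Flexibility coefficients: a unit moment at one end gives L/(3EI) there and L/(6EI) at the far end, so f₁₁ = f₂₂ = 3.267/EI and f₁₂ = f₂₁ = 1.633/EI.
Compatibility — zero rotation at each built-in end:
  3.267 M_D + 1.633 M_E = 977.4
  1.633 M_D + 3.267 M_E = 1225
Solving the pair gives M_D = 149 kN·m and M_E = 300.4 kN·m (hogging).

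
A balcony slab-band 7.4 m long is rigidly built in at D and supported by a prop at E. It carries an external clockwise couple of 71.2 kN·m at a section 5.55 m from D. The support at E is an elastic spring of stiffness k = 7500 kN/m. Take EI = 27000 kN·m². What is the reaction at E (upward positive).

R_E = 13.18 kN

Choose R_E as the redundant. The primary structure is the cantilever fixed at D.
Free-end deflection of the primary structure under the applied loading (downward +):
  clockwise couple 71.2 at a = 5.55: M₀a(2L − a)/(2EI) = 1828/EI
Tip deflection under a unit load at E: L³/(3EI) = 135.1/EI.
With EI = 27000 kN·m²: δ_0 = 0.067689 m and δ_{EE} = 0.005003 m/kN.
Compatibility — the spring shortens by R_E/k under the reaction it provides: δ_0 − R_E·δ_{EE} = R_E/k. With 1/k = 0.000133 m/kN, R_E = δ_0 / (δ_{EE} + 1/k) = 0.067689 / (0.005003 + 0.000133) = 13.18 kN.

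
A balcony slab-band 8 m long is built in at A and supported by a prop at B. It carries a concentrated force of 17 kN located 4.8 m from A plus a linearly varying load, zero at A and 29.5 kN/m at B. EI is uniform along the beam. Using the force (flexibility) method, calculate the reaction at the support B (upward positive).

R_B = 72.24 kN

Release the roller at B. Primary structure: cantilever fixed at A.
Deflection at B on the released cantilever, summing each load's contribution:
  point load 17 at a = 4.8: Pa²(3L − a)/(6EI) = 1253/EI
  triangular load, peak 29.5 at the free end: 11w₀L⁴/(120EI) = 11076/EI
  δ_0 = 12330/EI
Tip deflection under a unit load at B: L³/(3EI) = 170.7/EI.
The prop prevents deflection at B: R_B = δ_0/δ_{BB} = 12330/170.7 = 72.24 kN.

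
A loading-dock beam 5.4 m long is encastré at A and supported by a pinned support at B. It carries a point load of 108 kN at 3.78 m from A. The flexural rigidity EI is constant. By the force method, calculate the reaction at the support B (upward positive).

Take the reaction at B as the redundant and release it; the primary structure is a cantilever fixed at A.
Deflection at B on the released cantilever, summing each load's contribution:
  point load 108 at a = 3.78: Pa²(3L − a)/(6EI) = 3194/EI
Flexibility coefficient — unit upward force at B: δ_{BB} = L³/(3EI) = 52.49/EI.
The prop prevents deflection at B: R_B = δ_0/δ_{BB} = 3194/52.49 = 60.86 kN.

R_B = 60.86 kN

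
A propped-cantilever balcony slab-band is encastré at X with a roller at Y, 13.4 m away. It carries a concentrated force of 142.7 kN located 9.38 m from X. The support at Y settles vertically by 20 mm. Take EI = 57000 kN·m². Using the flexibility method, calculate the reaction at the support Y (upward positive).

R_Y = 78.99 kN

Choose R_Y as the redundant. The primary structure is the cantilever fixed at X.
Deflection at Y on the released cantilever, summing each load's contribution:
  point load 142.7 at a = 9.38: Pa²(3L − a)/(6EI) = 64493/EI
Tip deflection under a unit load at Y: L³/(3EI) = 802/EI.
With EI = 57000 kN·m²: δ_0 = 1.1315 m and δ_{YY} = 0.014071 m/kN.
Compatibility — the beam at Y must follow the support down by 0.02 m: δ_0 − R_Y·δ_{YY} = 0.02, so R_Y = (1.1315 − 0.02)/0.014071 = 78.99 kN.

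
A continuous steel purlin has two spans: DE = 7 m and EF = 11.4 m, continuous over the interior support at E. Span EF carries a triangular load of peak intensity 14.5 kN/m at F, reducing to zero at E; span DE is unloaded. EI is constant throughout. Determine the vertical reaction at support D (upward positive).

R_D = -9.729 kN

Take M_E as the redundant. Released structure: two simple spans DE and EF with a hinge at E.
Rotations at E on the released spans (each span's end-slope, ×1/EI):
  span EF: triangular load, peak 14.5: 7w₀L³/(360EI) = 417.7/EI
  relative rotation θ_0 = (0 + 417.7)/EI = 417.7/EI
A unit hogging moment at E produces rotation L₁/(3EI) + L₂/(3EI) = 6.133/EI.
Compatibility: M_E·(L₁+L₂)/(3EI) = θ_0, giving M_E = 68.11 kN·m (hogging).
Span DE, ΣM about D with M_E applied at E: R_E^{DE}·7 = 0 + 68.11, so R_E^{DE} = 9.729 kN and R_D = 0 − 9.729 = -9.729 kN.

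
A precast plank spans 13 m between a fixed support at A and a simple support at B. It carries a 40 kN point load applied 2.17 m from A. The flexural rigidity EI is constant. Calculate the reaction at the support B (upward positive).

R_B = 1.579 kN

Remove the prop at B; the released (primary) structure is a cantilever built in at A.
Deflection at B on the released cantilever, summing each load's contribution:
  point load 40 at a = 2.17: Pa²(3L − a)/(6EI) = 1156/EI
Tip deflection under a unit load at B: L³/(3EI) = 732.3/EI.
The prop prevents deflection at B: R_B = δ_0/δ_{BB} = 1156/732.3 = 1.579 kN.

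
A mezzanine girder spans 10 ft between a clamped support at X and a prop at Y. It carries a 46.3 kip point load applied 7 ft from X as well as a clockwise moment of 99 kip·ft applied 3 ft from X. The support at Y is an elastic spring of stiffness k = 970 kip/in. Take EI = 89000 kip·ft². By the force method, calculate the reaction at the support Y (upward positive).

Release the roller at Y. Primary structure: cantilever fixed at X.
Downward deflection at the released point Y due to the loads:
  point load 46.3 at a = 7: Pa²(3L − a)/(6EI) = 8697/EI
  clockwise couple 99 at a = 3: M₀a(2L − a)/(2EI) = 2524/EI
  δ_0 = 11221/EI
Tip deflection under a unit load at Y: L³/(3EI) = 333.3/EI.
With EI = 89000 kip·ft²: δ_0 = 0.12608 ft and δ_{YY} = 0.003745 ft/kip.
Compatibility — the spring shortens by R_Y/k under the reaction it provides: δ_0 − R_Y·δ_{YY} = R_Y/k. With 1/k = 1/(970×12) ft/kip = 0.000086 ft/kip, R_Y = δ_0 / (δ_{YY} + 1/k) = 0.12608 / (0.003745 + 0.000086) = 32.91 kip.

R_Y = 32.91 kip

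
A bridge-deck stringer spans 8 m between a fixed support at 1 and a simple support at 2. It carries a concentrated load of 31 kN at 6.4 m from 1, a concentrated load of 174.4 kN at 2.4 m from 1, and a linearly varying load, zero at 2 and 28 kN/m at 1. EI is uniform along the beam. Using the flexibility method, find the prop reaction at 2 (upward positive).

Remove the prop at 2; the released (primary) structure is a cantilever built in at 1.
Deflection at 2 on the released cantilever, summing each load's contribution:
  point load 31 at a = 6.4: Pa²(3L − a)/(6EI) = 3725/EI
  point load 174.4 at a = 2.4: Pa²(3L − a)/(6EI) = 3616/EI
  triangular load, peak 28 at the fixed end: w₀L⁴/(30EI) = 3823/EI
  δ_0 = 11164/EI
Flexibility coefficient — unit upward force at 2: δ_{22} = L³/(3EI) = 170.7/EI.
The prop prevents deflection at 2: R_2 = δ_0/δ_{22} = 11164/170.7 = 65.41 kN.

R_2 = 65.41 kN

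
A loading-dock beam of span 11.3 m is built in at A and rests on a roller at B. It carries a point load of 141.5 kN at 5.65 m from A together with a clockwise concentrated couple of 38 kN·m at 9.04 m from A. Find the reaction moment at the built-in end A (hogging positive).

M_A = 283.1 kN·m

Choose R_B as the redundant. The primary structure is the cantilever fixed at A.
Downward deflection at the released point B due to the loads:
  point load 141.5 at a = 5.65: Pa²(3L − a)/(6EI) = 21268/EI
  clockwise couple 38 at a = 9.04: M₀a(2L − a)/(2EI) = 2329/EI
  δ_0 = 23597/EI
Flexibility coefficient — unit upward force at B: δ_{BB} = L³/(3EI) = 481/EI.
Compatibility at B: δ_0 − R_B·δ_{BB} = 0, so R_B = 23597/481 = 49.06 kN.
Moment equilibrium about A: M_A = Σ(load moments about A) − R_B·L = 837.5 − 49.06×11.3 = 283.1 kN·m.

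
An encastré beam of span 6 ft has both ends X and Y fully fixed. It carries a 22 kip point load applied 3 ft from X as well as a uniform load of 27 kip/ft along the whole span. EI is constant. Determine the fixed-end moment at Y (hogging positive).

Release both end moments; the primary structure is a simply-supported span XY with redundants M_X and M_Y.
On the primary (simply-supported) span, the end slopes from the loading are:
  at X: point load 22 at a = 3: Pab(L + b)/(6LEI) = 49.5/EI
  at Y: point load 22 at a = 3: Pab(L + a)/(6LEI) = 49.5/EI
  at X: UDL 27: wL³/(24EI) = 243/EI
  at Y: UDL 27: wL³/(24EI) = 243/EI
  θ_X0 = 292.5/EI,  θ_Y0 = 292.5/EI
Flexibility coefficients: a unit moment at one end gives L/(3EI) there and L/(6EI) at the far end, so f₁₁ = f₂₂ = 2/EI and f₁₂ = f₂₁ = 1/EI.
Compatibility — zero rotation at each built-in end:
  2 M_X + 1 M_Y = 292.5
  1 M_X + 2 M_Y = 292.5
Solving the pair gives M_X = 97.5 kip·ft and M_Y = 97.5 kip·ft (hogging).

M_Y = 97.5 kip·ft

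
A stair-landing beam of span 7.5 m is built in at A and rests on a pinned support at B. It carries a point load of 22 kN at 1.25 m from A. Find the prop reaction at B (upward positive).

Choose R_B as the redundant. The primary structure is the cantilever fixed at A.
Free-end deflection of the primary structure under the applied loading (downward +):
  point load 22 at a = 1.25: Pa²(3L − a)/(6EI) = 121.7/EI
Flexibility coefficient — unit upward force at B: δ_{BB} = L³/(3EI) = 140.6/EI.
The prop prevents deflection at B: R_B = δ_0/δ_{BB} = 121.7/140.6 = 0.8657 kN.

R_B = 0.8657 kN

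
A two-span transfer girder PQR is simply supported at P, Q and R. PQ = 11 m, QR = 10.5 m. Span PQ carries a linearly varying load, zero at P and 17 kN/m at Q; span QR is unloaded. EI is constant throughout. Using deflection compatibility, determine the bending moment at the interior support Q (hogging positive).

Take M_Q as the redundant. Released structure: two simple spans PQ and QR with a hinge at Q.
Rotations at Q on the released spans (each span's end-slope, ×1/EI):
  span PQ: triangular load, peak 17: w₀L³/(45EI) = 502.8/EI
  relative rotation θ_0 = (502.8 + 0)/EI = 502.8/EI
A unit hogging moment at Q produces rotation L₁/(3EI) + L₂/(3EI) = 7.167/EI.
Compatibility: M_Q·(L₁+L₂)/(3EI) = θ_0, giving M_Q = 70.16 kN·m (hogging).

M_Q = 70.16 kN·m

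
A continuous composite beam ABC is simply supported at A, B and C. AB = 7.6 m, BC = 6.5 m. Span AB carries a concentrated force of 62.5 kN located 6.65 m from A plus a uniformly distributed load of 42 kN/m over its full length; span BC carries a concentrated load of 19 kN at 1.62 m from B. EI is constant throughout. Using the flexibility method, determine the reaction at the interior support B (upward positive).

Take M_B as the redundant. Released structure: two simple spans AB and BC with a hinge at B.
Rotations at B on the released spans (each span's end-slope, ×1/EI):
  span AB: point load 62.5 at a = 6.65: Pab(L + a)/(6LEI) = 123.4/EI
  span AB: UDL 42: wL³/(24EI) = 768.2/EI
  span BC: point load 19 at a = 1.62: Pab(L + b)/(6LEI) = 43.83/EI
  relative rotation θ_0 = (891.6 + 43.83)/EI = 935.4/EI
A unit hogging moment at B produces rotation L₁/(3EI) + L₂/(3EI) = 4.7/EI.
Compatibility: M_B·(L₁+L₂)/(3EI) = θ_0, giving M_B = 199 kN·m (hogging).
Span AB, ΣM about A with M_B applied at B: R_B^{AB}·7.6 = 1629 + 199, so R_B^{AB} = 240.5 kN and R_A = 381.7 − 240.5 = 141.2 kN.
Span BC, ΣM about C: R_B^{BC}·6.5 = 92.72 + 199, so R_B^{BC} = 44.88 kN and R_C = 19 − 44.88 = -25.88 kN.
R_B = 240.5 + 44.88 = 285.4 kN.

R_B = 285.4 kN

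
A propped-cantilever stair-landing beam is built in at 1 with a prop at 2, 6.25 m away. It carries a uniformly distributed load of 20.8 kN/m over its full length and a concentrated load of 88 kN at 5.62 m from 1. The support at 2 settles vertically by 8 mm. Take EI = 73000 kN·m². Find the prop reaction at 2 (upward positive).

Choose R_2 as the redundant. The primary structure is the cantilever fixed at 1.
Deflection at 2 on the released cantilever, summing each load's contribution:
  UDL 20.8: wL⁴/(8EI) = 3967/EI
  point load 88 at a = 5.62: Pa²(3L − a)/(6EI) = 6082/EI
  δ_0 = 10050/EI
Tip deflection under a unit load at 2: L³/(3EI) = 81.38/EI.
With EI = 73000 kN·m²: δ_0 = 0.13767 m and δ_{22} = 0.001115 m/kN.
Compatibility — the beam at 2 must follow the support down by 0.008 m: δ_0 − R_2·δ_{22} = 0.008, so R_2 = (0.13767 − 0.008)/0.001115 = 116.3 kN.

R_2 = 116.3 kN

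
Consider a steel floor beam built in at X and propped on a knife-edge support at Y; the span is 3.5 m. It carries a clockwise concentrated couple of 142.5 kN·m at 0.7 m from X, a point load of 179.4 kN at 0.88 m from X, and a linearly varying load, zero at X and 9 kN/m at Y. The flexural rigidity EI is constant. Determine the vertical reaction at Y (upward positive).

R_Y = 46.23 kN

Remove the prop at Y; the released (primary) structure is a cantilever built in at X.
Free-end deflection of the primary structure under the applied loading (downward +):
  clockwise couple 142.5 at a = 0.7: M₀a(2L − a)/(2EI) = 314.2/EI
  point load 179.4 at a = 0.88: Pa²(3L − a)/(6EI) = 222.7/EI
  triangular load, peak 9 at the free end: 11w₀L⁴/(120EI) = 123.8/EI
  δ_0 = 660.8/EI
Flexibility coefficient — unit upward force at Y: δ_{YY} = L³/(3EI) = 14.29/EI.
The prop prevents deflection at Y: R_Y = δ_0/δ_{YY} = 660.8/14.29 = 46.23 kN.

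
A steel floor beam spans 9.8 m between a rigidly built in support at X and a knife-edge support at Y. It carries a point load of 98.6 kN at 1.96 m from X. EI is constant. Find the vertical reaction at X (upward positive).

Choose R_Y as the redundant. The primary structure is the cantilever fixed at X.
Free-end deflection of the primary structure under the applied loading (downward +):
  point load 98.6 at a = 1.96: Pa²(3L − a)/(6EI) = 1732/EI
Flexibility coefficient — unit upward force at Y: δ_{YY} = L³/(3EI) = 313.7/EI.
The prop prevents deflection at Y: R_Y = δ_0/δ_{YY} = 1732/313.7 = 5.522 kN.
Vertical equilibrium: R_X = ΣP − R_Y = 98.6 − 5.522 = 93.08 kN.

R_X = 93.08 kN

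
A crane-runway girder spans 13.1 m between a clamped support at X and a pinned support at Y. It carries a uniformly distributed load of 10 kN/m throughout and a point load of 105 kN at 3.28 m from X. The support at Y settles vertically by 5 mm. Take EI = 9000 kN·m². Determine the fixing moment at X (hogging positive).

M_X = 441.1 kN·m

Take the reaction at Y as the redundant and release it; the primary structure is a cantilever fixed at X.
Deflection at Y on the released cantilever, summing each load's contribution:
  UDL 10: wL⁴/(8EI) = 36812/EI
  point load 105 at a = 3.28: Pa²(3L − a)/(6EI) = 6782/EI
  δ_0 = 43594/EI
Tip deflection under a unit load at Y: L³/(3EI) = 749.4/EI.
With EI = 9000 kN·m²: δ_0 = 4.8438 m and δ_{YY} = 0.083263 m/kN.
Compatibility — the beam at Y must follow the support down by 0.005 m: δ_0 − R_Y·δ_{YY} = 0.005, so R_Y = (4.8438 − 0.005)/0.083263 = 58.11 kN.
Moment equilibrium about X: M_X = Σ(load moments about X) − R_Y·L = 1202 − 58.11×13.1 = 441.1 kN·m.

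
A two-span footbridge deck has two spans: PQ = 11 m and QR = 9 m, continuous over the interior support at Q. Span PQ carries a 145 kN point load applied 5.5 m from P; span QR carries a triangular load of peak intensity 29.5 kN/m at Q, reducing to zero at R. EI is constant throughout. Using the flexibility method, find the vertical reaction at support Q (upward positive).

Release continuity at Q by inserting a hinge; the redundant is the internal moment M_Q. The primary structure is two simply-supported spans PQ and QR.
Discontinuity in slope at Q on the released structure — sum the simple-span end rotations:
  span PQ: point load 145 at a = 5.5: Pab(L + a)/(6LEI) = 1097/EI
  span QR: triangular load, peak 29.5: w₀L³/(45EI) = 477.9/EI
  relative rotation θ_0 = (1097 + 477.9)/EI = 1574/EI
A unit hogging moment at Q produces rotation L₁/(3EI) + L₂/(3EI) = 6.667/EI.
Compatibility: M_Q·(L₁+L₂)/(3EI) = θ_0, giving M_Q = 236.2 kN·m (hogging).
Span PQ, ΣM about P with M_Q applied at Q: R_Q^{PQ}·11 = 797.5 + 236.2, so R_Q^{PQ} = 93.97 kN and R_P = 145 − 93.97 = 51.03 kN.
Span QR, ΣM about R: R_Q^{QR}·9 = 796.5 + 236.2, so R_Q^{QR} = 114.7 kN and R_R = 132.8 − 114.7 = 18.01 kN.
R_Q = 93.97 + 114.7 = 208.7 kN.

R_Q = 208.7 kN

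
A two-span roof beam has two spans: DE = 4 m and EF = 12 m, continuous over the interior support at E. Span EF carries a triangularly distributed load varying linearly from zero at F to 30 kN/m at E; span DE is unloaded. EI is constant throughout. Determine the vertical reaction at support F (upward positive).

Release continuity at E by inserting a hinge; the redundant is the internal moment M_E. The primary structure is two simply-supported spans DE and EF.
Rotations at E on the released spans (each span's end-slope, ×1/EI):
  span EF: triangular load, peak 30: w₀L³/(45EI) = 1152/EI
  relative rotation θ_0 = (0 + 1152)/EI = 1152/EI
A unit hogging moment at E produces rotation L₁/(3EI) + L₂/(3EI) = 5.333/EI.
Slope continuity at E: θ_0 = M_E·5.333/EI, so M_E = 1152/5.333 = 216 kN·m (hogging).
Span EF, ΣM about F: R_E^{EF}·12 = 1440 + 216, so R_E^{EF} = 138 kN and R_F = 180 − 138 = 42 kN.

R_F = 42 kN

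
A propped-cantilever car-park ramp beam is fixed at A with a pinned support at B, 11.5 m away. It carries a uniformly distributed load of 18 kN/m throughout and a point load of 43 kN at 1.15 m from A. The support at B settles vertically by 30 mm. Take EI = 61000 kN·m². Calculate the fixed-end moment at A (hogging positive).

M_A = 381.4 kN·m

Release the roller at B. Primary structure: cantilever fixed at A.
Downward deflection at the released point B due to the loads:
  UDL 18: wL⁴/(8EI) = 39353/EI
  point load 43 at a = 1.15: Pa²(3L − a)/(6EI) = 316.1/EI
  δ_0 = 39669/EI
Flexibility coefficient — unit upward force at B: δ_{BB} = L³/(3EI) = 507/EI.
With EI = 61000 kN·m²: δ_0 = 0.65031 m and δ_{BB} = 0.008311 m/kN.
Compatibility — the beam at B must follow the support down by 0.03 m: δ_0 − R_B·δ_{BB} = 0.03, so R_B = (0.65031 − 0.03)/0.008311 = 74.64 kN.
Moment equilibrium about A: M_A = Σ(load moments about A) − R_B·L = 1240 − 74.64×11.5 = 381.4 kN·m.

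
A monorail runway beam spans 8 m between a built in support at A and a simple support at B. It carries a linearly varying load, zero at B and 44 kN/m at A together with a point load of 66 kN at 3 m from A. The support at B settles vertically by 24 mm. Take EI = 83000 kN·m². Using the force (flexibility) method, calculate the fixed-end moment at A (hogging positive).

M_A = 381.7 kN·m

Choose R_B as the redundant. The primary structure is the cantilever fixed at A.
Free-end deflection of the primary structure under the applied loading (downward +):
  triangular load, peak 44 at the fixed end: w₀L⁴/(30EI) = 6007/EI
  point load 66 at a = 3: Pa²(3L − a)/(6EI) = 2079/EI
  δ_0 = 8086/EI
Tip deflection under a unit load at B: L³/(3EI) = 170.7/EI.
With EI = 83000 kN·m²: δ_0 = 0.097427 m and δ_{BB} = 0.002056 m/kN.
Compatibility — the beam at B must follow the support down by 0.024 m: δ_0 − R_B·δ_{BB} = 0.024, so R_B = (0.097427 − 0.024)/0.002056 = 35.71 kN.
Moment equilibrium about A: M_A = Σ(load moments about A) − R_B·L = 667.3 − 35.71×8 = 381.7 kN·m.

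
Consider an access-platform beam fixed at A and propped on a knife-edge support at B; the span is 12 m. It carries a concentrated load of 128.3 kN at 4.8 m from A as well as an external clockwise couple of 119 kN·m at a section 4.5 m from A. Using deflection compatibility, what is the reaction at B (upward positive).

Take the reaction at B as the redundant and release it; the primary structure is a cantilever fixed at A.
Free-end deflection of the primary structure under the applied loading (downward +):
  point load 128.3 at a = 4.8: Pa²(3L − a)/(6EI) = 15371/EI
  clockwise couple 119 at a = 4.5: M₀a(2L − a)/(2EI) = 5221/EI
  δ_0 = 20592/EI
Flexibility coefficient — unit upward force at B: δ_{BB} = L³/(3EI) = 576/EI.
Compatibility at B: δ_0 − R_B·δ_{BB} = 0, so R_B = 20592/576 = 35.75 kN.

R_B = 35.75 kN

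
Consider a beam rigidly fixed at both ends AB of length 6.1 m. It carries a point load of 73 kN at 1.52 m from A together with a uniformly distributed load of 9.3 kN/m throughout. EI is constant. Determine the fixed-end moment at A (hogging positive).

M_A = 91.39 kN·m

Take the two fixed-end moments M_A, M_B as redundants; the released structure is the simple span AB.
On the primary (simply-supported) span, the end slopes from the loading are:
  at A: point load 73 at a = 1.52: Pab(L + b)/(6LEI) = 148.3/EI
  at B: point load 73 at a = 1.52: Pab(L + a)/(6LEI) = 105.8/EI
  at A: UDL 9.3: wL³/(24EI) = 87.96/EI
  at B: UDL 9.3: wL³/(24EI) = 87.96/EI
  θ_A0 = 236.2/EI,  θ_B0 = 193.8/EI
Flexibility coefficients: a unit moment at one end gives L/(3EI) there and L/(6EI) at the far end, so f₁₁ = f₂₂ = 2.033/EI and f₁₂ = f₂₁ = 1.017/EI.
Compatibility — zero rotation at each built-in end:
  2.033 M_A + 1.017 M_B = 236.2
  1.017 M_A + 2.033 M_B = 193.8
Solving the pair gives M_A = 91.39 kN·m and M_B = 49.6 kN·m (hogging).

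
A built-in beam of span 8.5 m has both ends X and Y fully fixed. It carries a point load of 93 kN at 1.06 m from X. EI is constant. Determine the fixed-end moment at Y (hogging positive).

Take the two fixed-end moments M_X, M_Y as redundants; the released structure is the simple span XY.
End rotations of the released simple span under the applied load (×1/EI):
  at X: point load 93 at a = 1.06: Pab(L + b)/(6LEI) = 229.2/EI
  at Y: point load 93 at a = 1.06: Pab(L + a)/(6LEI) = 137.5/EI
  θ_X0 = 229.2/EI,  θ_Y0 = 137.5/EI
Flexibility coefficients: a unit moment at one end gives L/(3EI) there and L/(6EI) at the far end, so f₁₁ = f₂₂ = 2.833/EI and f₁₂ = f₂₁ = 1.417/EI.
Compatibility — zero rotation at each built-in end:
  2.833 M_X + 1.417 M_Y = 229.2
  1.417 M_X + 2.833 M_Y = 137.5
Solving the pair gives M_X = 75.53 kN·m and M_Y = 10.76 kN·m (hogging).

M_Y = 10.76 kN·m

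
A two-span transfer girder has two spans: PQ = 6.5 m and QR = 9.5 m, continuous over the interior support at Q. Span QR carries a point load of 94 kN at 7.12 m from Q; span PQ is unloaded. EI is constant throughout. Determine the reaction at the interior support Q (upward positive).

R_Q = 39.68 kN

Take M_Q as the redundant. Released structure: two simple spans PQ and QR with a hinge at Q.
End slopes at the hinge Q, treating each span as simply supported:
  span QR: point load 94 at a = 7.12: Pab(L + b)/(6LEI) = 332/EI
  relative rotation θ_0 = (0 + 332)/EI = 332/EI
A unit hogging moment at Q produces rotation L₁/(3EI) + L₂/(3EI) = 5.333/EI.
Compatibility: M_Q·(L₁+L₂)/(3EI) = θ_0, giving M_Q = 62.25 kN·m (hogging).
Span PQ, ΣM about P with M_Q applied at Q: R_Q^{PQ}·6.5 = 0 + 62.25, so R_Q^{PQ} = 9.577 kN and R_P = 0 − 9.577 = -9.577 kN.
Span QR, ΣM about R: R_Q^{QR}·9.5 = 223.7 + 62.25, so R_Q^{QR} = 30.1 kN and R_R = 94 − 30.1 = 63.9 kN.
R_Q = 9.577 + 30.1 = 39.68 kN.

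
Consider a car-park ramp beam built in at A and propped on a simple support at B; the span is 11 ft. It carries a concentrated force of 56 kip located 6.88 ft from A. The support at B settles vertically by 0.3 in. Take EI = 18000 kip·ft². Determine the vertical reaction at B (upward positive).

R_B = 25 kip

Remove the prop at B; the released (primary) structure is a cantilever built in at A.
Primary-structure tip deflection at B by superposition:
  point load 56 at a = 6.88: Pa²(3L − a)/(6EI) = 11539/EI
Tip deflection under a unit load at B: L³/(3EI) = 443.7/EI.
With EI = 18000 kip·ft²: δ_0 = 0.64108 ft and δ_{BB} = 0.024648 ft/kip.
Compatibility — the beam at B must follow the support down by 0.025 ft: δ_0 − R_B·δ_{BB} = 0.025, so R_B = (0.64108 − 0.025)/0.024648 = 25 kip.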